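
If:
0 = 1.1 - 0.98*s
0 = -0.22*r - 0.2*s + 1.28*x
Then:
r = 5.81818181818182*x - 1.02040816326531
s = 1.12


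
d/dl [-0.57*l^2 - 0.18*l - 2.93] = -1.14*l - 0.18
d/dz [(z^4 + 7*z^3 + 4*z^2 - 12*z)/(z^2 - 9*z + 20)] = 2*(z^5 - 10*z^4 - 23*z^3 + 198*z^2 + 80*z - 120)/(z^4 - 18*z^3 + 121*z^2 - 360*z + 400)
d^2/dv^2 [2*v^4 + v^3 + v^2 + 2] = 24*v^2 + 6*v + 2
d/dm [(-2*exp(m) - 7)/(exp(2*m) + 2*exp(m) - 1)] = 2*((exp(m) + 1)*(2*exp(m) + 7) - exp(2*m) - 2*exp(m) + 1)*exp(m)/(exp(2*m) + 2*exp(m) - 1)^2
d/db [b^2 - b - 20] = 2*b - 1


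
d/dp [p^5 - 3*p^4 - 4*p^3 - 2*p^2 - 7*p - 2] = 5*p^4 - 12*p^3 - 12*p^2 - 4*p - 7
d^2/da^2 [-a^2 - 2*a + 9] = -2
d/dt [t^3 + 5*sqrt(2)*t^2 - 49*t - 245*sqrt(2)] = 3*t^2 + 10*sqrt(2)*t - 49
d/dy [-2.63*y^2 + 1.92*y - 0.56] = 1.92 - 5.26*y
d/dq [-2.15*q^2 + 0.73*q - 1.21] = 0.73 - 4.3*q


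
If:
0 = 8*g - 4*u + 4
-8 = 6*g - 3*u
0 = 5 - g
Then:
No Solution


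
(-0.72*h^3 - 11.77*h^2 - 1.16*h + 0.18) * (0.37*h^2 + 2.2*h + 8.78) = -0.2664*h^5 - 5.9389*h^4 - 32.6448*h^3 - 105.826*h^2 - 9.7888*h + 1.5804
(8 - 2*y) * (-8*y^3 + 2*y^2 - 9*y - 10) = 16*y^4 - 68*y^3 + 34*y^2 - 52*y - 80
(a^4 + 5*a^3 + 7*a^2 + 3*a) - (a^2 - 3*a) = a^4 + 5*a^3 + 6*a^2 + 6*a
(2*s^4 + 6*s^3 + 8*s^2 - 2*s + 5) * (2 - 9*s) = -18*s^5 - 50*s^4 - 60*s^3 + 34*s^2 - 49*s + 10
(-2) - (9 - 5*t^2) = 5*t^2 - 11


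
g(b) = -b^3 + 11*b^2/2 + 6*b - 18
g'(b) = -3*b^2 + 11*b + 6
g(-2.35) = 11.25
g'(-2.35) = -36.42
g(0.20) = -16.59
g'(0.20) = 8.08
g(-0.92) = -18.09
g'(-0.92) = -6.66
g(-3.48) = 69.87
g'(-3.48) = -68.61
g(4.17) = 30.15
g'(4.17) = -0.30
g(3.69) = 28.79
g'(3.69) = 5.74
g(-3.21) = 52.49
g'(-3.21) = -60.22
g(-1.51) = -11.08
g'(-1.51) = -17.45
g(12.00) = -882.00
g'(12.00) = -294.00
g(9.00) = -247.50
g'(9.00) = -138.00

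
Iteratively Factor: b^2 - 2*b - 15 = (b - 5)*(b + 3)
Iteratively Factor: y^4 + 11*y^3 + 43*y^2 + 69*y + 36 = (y + 1)*(y^3 + 10*y^2 + 33*y + 36) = (y + 1)*(y + 4)*(y^2 + 6*y + 9) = (y + 1)*(y + 3)*(y + 4)*(y + 3)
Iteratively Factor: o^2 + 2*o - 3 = (o + 3)*(o - 1)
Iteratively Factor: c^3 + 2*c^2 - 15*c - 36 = (c + 3)*(c^2 - c - 12) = (c + 3)^2*(c - 4)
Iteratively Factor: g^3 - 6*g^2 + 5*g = (g - 1)*(g^2 - 5*g) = g*(g - 1)*(g - 5)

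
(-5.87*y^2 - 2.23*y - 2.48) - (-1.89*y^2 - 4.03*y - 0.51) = -3.98*y^2 + 1.8*y - 1.97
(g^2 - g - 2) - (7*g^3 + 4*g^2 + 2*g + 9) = -7*g^3 - 3*g^2 - 3*g - 11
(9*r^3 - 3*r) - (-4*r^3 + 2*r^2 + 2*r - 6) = 13*r^3 - 2*r^2 - 5*r + 6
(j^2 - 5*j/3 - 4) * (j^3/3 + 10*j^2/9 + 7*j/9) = j^5/3 + 5*j^4/9 - 65*j^3/27 - 155*j^2/27 - 28*j/9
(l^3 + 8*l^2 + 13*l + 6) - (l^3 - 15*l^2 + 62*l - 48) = 23*l^2 - 49*l + 54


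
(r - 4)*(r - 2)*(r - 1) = r^3 - 7*r^2 + 14*r - 8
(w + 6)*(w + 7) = w^2 + 13*w + 42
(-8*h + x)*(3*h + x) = -24*h^2 - 5*h*x + x^2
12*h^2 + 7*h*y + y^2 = (3*h + y)*(4*h + y)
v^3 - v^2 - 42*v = v*(v - 7)*(v + 6)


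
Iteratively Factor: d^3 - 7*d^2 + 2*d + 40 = (d - 5)*(d^2 - 2*d - 8) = (d - 5)*(d + 2)*(d - 4)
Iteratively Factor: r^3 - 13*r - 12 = (r + 3)*(r^2 - 3*r - 4) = (r - 4)*(r + 3)*(r + 1)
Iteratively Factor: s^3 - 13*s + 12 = (s - 1)*(s^2 + s - 12) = (s - 3)*(s - 1)*(s + 4)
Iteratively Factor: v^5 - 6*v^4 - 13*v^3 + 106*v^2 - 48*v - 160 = (v + 1)*(v^4 - 7*v^3 - 6*v^2 + 112*v - 160) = (v - 2)*(v + 1)*(v^3 - 5*v^2 - 16*v + 80) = (v - 5)*(v - 2)*(v + 1)*(v^2 - 16) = (v - 5)*(v - 4)*(v - 2)*(v + 1)*(v + 4)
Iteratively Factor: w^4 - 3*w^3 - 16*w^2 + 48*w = (w + 4)*(w^3 - 7*w^2 + 12*w) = w*(w + 4)*(w^2 - 7*w + 12) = w*(w - 4)*(w + 4)*(w - 3)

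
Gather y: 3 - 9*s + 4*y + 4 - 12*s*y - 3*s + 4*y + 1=-12*s + y*(8 - 12*s) + 8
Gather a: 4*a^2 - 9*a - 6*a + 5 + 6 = 4*a^2 - 15*a + 11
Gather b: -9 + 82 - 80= -7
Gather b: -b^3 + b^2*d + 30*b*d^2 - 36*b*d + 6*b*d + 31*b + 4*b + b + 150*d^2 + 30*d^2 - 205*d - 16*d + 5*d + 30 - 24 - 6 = -b^3 + b^2*d + b*(30*d^2 - 30*d + 36) + 180*d^2 - 216*d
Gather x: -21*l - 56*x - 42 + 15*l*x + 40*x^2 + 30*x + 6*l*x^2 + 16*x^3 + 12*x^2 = -21*l + 16*x^3 + x^2*(6*l + 52) + x*(15*l - 26) - 42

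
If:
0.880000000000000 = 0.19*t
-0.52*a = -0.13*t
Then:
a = 1.16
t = 4.63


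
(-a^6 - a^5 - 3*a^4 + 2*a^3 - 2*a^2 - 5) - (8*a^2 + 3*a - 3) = -a^6 - a^5 - 3*a^4 + 2*a^3 - 10*a^2 - 3*a - 2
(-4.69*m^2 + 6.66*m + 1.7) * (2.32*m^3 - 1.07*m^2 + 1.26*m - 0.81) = -10.8808*m^5 + 20.4695*m^4 - 9.0916*m^3 + 10.3715*m^2 - 3.2526*m - 1.377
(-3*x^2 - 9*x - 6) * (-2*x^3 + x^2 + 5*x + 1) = 6*x^5 + 15*x^4 - 12*x^3 - 54*x^2 - 39*x - 6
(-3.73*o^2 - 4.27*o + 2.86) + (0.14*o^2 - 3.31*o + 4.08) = -3.59*o^2 - 7.58*o + 6.94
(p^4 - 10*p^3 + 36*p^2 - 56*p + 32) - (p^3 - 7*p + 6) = p^4 - 11*p^3 + 36*p^2 - 49*p + 26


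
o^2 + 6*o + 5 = (o + 1)*(o + 5)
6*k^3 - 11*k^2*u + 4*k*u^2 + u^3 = (-k + u)^2*(6*k + u)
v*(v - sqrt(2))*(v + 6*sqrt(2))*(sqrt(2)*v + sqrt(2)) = sqrt(2)*v^4 + sqrt(2)*v^3 + 10*v^3 - 12*sqrt(2)*v^2 + 10*v^2 - 12*sqrt(2)*v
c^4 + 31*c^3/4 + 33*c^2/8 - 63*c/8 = c*(c - 3/4)*(c + 3/2)*(c + 7)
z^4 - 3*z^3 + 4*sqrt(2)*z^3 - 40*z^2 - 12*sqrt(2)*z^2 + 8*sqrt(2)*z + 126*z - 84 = (z - 2)*(z - 1)*(z - 3*sqrt(2))*(z + 7*sqrt(2))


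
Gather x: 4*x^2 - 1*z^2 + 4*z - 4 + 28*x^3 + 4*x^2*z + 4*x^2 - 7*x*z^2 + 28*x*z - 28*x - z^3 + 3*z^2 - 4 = 28*x^3 + x^2*(4*z + 8) + x*(-7*z^2 + 28*z - 28) - z^3 + 2*z^2 + 4*z - 8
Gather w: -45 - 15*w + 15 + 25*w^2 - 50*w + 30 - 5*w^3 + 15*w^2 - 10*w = -5*w^3 + 40*w^2 - 75*w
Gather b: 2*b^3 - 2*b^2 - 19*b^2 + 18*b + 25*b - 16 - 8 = 2*b^3 - 21*b^2 + 43*b - 24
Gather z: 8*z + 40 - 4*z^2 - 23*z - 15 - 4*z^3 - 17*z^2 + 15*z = -4*z^3 - 21*z^2 + 25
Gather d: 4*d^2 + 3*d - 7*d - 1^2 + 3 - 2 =4*d^2 - 4*d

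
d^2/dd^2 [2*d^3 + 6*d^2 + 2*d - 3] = 12*d + 12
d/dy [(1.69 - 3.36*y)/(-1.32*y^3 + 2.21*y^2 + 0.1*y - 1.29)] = (-8.8704*y^3 + 14.118*y^2 - 7.4698*y + 4.1654)/(1.7424*y^6 - 5.8344*y^5 + 4.6201*y^4 + 3.8476*y^3 - 5.6918*y^2 - 0.258*y + 1.6641)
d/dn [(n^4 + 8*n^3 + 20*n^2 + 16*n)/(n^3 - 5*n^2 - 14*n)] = (n^2 - 14*n - 50)/(n^2 - 14*n + 49)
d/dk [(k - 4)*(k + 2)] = 2*k - 2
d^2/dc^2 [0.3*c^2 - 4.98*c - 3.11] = 0.600000000000000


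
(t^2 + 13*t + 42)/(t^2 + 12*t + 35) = (t + 6)/(t + 5)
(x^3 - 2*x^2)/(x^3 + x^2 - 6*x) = x/(x + 3)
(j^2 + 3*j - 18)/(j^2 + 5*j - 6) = (j - 3)/(j - 1)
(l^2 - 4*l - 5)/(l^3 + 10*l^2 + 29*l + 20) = (l - 5)/(l^2 + 9*l + 20)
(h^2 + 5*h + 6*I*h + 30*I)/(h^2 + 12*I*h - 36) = (h + 5)/(h + 6*I)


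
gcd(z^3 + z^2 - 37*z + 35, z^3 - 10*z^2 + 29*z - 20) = z^2 - 6*z + 5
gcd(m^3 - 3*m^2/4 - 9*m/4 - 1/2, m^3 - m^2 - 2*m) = m^2 - m - 2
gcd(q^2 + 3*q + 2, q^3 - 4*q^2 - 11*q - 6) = q + 1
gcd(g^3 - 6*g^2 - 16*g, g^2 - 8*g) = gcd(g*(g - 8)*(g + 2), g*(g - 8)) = g^2 - 8*g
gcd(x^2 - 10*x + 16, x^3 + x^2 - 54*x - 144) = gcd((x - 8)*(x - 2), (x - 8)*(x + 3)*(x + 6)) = x - 8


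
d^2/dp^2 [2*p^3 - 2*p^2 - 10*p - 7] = 12*p - 4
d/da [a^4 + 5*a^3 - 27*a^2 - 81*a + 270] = 4*a^3 + 15*a^2 - 54*a - 81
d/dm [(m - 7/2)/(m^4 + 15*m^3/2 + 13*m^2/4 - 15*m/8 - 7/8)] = 4*(-24*m^3 + 4*m^2 + 602*m - 119)/(32*m^7 + 464*m^6 + 1776*m^5 + 552*m^4 - 894*m^3 - 363*m^2 + 112*m + 49)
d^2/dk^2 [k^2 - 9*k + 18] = 2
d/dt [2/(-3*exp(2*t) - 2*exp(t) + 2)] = (12*exp(t) + 4)*exp(t)/(3*exp(2*t) + 2*exp(t) - 2)^2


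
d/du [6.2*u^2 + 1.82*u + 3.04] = 12.4*u + 1.82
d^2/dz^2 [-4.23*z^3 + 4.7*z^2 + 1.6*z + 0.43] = 9.4 - 25.38*z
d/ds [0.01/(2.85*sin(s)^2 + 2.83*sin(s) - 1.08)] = -(0.057*sin(s) + 0.0283)*cos(s)/(2.85*sin(s)^2 + 2.83*sin(s) - 1.08)^2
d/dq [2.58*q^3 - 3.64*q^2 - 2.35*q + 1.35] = 7.74*q^2 - 7.28*q - 2.35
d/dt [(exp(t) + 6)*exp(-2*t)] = (-exp(t) - 12)*exp(-2*t)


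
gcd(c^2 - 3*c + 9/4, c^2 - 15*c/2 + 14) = 1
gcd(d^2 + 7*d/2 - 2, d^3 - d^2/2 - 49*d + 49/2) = d - 1/2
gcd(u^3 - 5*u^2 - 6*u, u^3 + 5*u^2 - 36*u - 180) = u - 6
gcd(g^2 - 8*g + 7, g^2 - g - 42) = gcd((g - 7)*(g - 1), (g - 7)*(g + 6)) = g - 7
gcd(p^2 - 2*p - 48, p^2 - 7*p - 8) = p - 8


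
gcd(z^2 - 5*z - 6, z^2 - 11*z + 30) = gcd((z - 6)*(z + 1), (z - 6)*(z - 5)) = z - 6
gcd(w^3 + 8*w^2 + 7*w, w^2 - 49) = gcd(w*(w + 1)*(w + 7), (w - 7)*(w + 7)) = w + 7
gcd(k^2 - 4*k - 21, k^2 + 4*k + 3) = k + 3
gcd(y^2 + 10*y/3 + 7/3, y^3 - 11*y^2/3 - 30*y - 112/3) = y + 7/3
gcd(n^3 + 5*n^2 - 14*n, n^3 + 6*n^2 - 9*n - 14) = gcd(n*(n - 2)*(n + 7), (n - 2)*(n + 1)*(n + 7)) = n^2 + 5*n - 14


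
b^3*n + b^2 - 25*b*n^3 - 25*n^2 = (b - 5*n)*(b + 5*n)*(b*n + 1)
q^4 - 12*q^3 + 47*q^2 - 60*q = q*(q - 5)*(q - 4)*(q - 3)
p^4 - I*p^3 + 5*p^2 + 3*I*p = p*(p - 3*I)*(p + I)^2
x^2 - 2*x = x*(x - 2)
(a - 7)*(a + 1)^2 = a^3 - 5*a^2 - 13*a - 7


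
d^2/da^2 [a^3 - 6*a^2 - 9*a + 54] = 6*a - 12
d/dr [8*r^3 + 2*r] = 24*r^2 + 2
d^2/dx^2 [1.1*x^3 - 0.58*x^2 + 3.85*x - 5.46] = 6.6*x - 1.16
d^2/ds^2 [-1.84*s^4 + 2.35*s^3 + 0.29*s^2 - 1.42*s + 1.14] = -22.08*s^2 + 14.1*s + 0.58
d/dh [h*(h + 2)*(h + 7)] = 3*h^2 + 18*h + 14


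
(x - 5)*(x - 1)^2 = x^3 - 7*x^2 + 11*x - 5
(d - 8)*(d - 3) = d^2 - 11*d + 24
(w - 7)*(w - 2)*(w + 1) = w^3 - 8*w^2 + 5*w + 14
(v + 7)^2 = v^2 + 14*v + 49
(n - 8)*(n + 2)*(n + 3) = n^3 - 3*n^2 - 34*n - 48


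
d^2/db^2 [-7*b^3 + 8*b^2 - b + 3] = 16 - 42*b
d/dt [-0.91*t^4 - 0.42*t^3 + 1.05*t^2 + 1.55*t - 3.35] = -3.64*t^3 - 1.26*t^2 + 2.1*t + 1.55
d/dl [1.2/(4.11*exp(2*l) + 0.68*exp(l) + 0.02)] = (-9.864*exp(l) - 0.816)*exp(l)/(4.11*exp(2*l) + 0.68*exp(l) + 0.02)^2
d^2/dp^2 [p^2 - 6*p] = 2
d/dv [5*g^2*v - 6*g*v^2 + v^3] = 5*g^2 - 12*g*v + 3*v^2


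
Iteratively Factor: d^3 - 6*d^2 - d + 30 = (d - 5)*(d^2 - d - 6) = (d - 5)*(d + 2)*(d - 3)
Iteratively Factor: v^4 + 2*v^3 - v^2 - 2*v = (v + 2)*(v^3 - v) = v*(v + 2)*(v^2 - 1) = v*(v - 1)*(v + 2)*(v + 1)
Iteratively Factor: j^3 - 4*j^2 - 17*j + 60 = (j - 3)*(j^2 - j - 20) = (j - 3)*(j + 4)*(j - 5)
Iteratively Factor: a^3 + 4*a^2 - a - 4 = (a + 4)*(a^2 - 1) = (a - 1)*(a + 4)*(a + 1)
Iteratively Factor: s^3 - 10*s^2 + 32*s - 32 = (s - 2)*(s^2 - 8*s + 16) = (s - 4)*(s - 2)*(s - 4)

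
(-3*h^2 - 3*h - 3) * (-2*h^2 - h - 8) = 6*h^4 + 9*h^3 + 33*h^2 + 27*h + 24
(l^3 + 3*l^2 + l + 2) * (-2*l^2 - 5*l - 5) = -2*l^5 - 11*l^4 - 22*l^3 - 24*l^2 - 15*l - 10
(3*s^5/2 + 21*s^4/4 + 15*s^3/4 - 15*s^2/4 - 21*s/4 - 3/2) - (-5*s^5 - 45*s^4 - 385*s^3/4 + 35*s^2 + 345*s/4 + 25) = 13*s^5/2 + 201*s^4/4 + 100*s^3 - 155*s^2/4 - 183*s/2 - 53/2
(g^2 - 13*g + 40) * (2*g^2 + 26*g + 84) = 2*g^4 - 174*g^2 - 52*g + 3360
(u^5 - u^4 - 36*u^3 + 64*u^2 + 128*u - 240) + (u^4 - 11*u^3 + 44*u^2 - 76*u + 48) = u^5 - 47*u^3 + 108*u^2 + 52*u - 192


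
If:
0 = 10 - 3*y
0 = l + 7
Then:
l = -7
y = 10/3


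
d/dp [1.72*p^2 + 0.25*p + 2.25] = 3.44*p + 0.25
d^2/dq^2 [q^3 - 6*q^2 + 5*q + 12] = 6*q - 12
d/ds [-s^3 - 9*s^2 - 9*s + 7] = -3*s^2 - 18*s - 9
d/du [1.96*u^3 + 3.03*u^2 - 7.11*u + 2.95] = 5.88*u^2 + 6.06*u - 7.11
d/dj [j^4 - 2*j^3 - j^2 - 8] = 2*j*(2*j^2 - 3*j - 1)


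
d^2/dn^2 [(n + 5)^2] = 2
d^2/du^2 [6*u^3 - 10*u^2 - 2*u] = 36*u - 20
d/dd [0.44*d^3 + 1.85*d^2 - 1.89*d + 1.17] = 1.32*d^2 + 3.7*d - 1.89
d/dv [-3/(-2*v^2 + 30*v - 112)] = 3*(15 - 2*v)/(2*(v^2 - 15*v + 56)^2)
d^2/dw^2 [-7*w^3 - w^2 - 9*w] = -42*w - 2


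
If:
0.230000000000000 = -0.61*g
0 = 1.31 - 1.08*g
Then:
No Solution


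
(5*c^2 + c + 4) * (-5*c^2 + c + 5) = -25*c^4 + 6*c^2 + 9*c + 20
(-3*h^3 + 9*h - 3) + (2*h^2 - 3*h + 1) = -3*h^3 + 2*h^2 + 6*h - 2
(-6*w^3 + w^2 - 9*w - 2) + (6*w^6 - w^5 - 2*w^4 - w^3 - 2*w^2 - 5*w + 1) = 6*w^6 - w^5 - 2*w^4 - 7*w^3 - w^2 - 14*w - 1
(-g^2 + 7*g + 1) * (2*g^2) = -2*g^4 + 14*g^3 + 2*g^2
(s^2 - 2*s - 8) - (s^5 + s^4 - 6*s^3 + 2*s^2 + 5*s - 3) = -s^5 - s^4 + 6*s^3 - s^2 - 7*s - 5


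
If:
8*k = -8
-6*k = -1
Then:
No Solution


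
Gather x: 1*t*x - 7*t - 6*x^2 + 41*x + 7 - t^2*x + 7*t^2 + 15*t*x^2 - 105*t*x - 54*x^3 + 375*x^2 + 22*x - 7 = 7*t^2 - 7*t - 54*x^3 + x^2*(15*t + 369) + x*(-t^2 - 104*t + 63)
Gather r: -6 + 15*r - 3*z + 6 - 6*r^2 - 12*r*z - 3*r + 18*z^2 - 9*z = -6*r^2 + r*(12 - 12*z) + 18*z^2 - 12*z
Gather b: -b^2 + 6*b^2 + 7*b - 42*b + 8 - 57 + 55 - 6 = 5*b^2 - 35*b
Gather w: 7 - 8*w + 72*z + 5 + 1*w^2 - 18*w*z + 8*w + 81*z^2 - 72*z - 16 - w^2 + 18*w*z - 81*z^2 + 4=0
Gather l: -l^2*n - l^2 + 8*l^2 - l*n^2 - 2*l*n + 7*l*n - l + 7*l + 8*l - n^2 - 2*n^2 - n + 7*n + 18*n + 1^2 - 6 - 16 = l^2*(7 - n) + l*(-n^2 + 5*n + 14) - 3*n^2 + 24*n - 21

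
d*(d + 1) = d^2 + d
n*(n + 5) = n^2 + 5*n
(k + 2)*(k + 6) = k^2 + 8*k + 12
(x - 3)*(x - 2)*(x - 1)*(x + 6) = x^4 - 25*x^2 + 60*x - 36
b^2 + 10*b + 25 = (b + 5)^2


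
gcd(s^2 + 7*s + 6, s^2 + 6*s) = s + 6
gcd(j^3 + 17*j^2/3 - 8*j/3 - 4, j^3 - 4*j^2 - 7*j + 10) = j - 1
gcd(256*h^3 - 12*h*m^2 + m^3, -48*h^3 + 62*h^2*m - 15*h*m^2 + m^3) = 8*h - m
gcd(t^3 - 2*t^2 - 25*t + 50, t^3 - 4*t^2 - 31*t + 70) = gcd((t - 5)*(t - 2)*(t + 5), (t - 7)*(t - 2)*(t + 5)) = t^2 + 3*t - 10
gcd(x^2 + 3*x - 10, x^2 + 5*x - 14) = x - 2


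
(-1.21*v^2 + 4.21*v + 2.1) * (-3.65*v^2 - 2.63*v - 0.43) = 4.4165*v^4 - 12.1842*v^3 - 18.217*v^2 - 7.3333*v - 0.903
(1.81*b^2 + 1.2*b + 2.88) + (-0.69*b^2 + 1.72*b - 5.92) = 1.12*b^2 + 2.92*b - 3.04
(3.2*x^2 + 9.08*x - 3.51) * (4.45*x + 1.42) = 14.24*x^3 + 44.95*x^2 - 2.7259*x - 4.9842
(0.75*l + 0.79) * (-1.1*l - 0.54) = -0.825*l^2 - 1.274*l - 0.4266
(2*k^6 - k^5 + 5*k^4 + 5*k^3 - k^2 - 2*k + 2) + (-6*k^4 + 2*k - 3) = 2*k^6 - k^5 - k^4 + 5*k^3 - k^2 - 1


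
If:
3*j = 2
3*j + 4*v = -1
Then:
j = 2/3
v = -3/4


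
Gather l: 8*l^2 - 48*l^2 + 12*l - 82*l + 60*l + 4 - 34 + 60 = -40*l^2 - 10*l + 30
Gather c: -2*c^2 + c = -2*c^2 + c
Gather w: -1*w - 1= -w - 1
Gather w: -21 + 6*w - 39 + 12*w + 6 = 18*w - 54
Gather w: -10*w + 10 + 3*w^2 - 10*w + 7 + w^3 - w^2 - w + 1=w^3 + 2*w^2 - 21*w + 18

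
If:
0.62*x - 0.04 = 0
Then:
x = 0.06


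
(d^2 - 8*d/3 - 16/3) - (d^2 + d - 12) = 20/3 - 11*d/3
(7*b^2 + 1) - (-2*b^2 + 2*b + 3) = 9*b^2 - 2*b - 2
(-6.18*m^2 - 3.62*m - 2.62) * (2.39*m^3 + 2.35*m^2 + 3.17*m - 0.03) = -14.7702*m^5 - 23.1748*m^4 - 34.3594*m^3 - 17.447*m^2 - 8.1968*m + 0.0786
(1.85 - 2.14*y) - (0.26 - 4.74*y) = 2.6*y + 1.59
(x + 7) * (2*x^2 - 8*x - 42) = 2*x^3 + 6*x^2 - 98*x - 294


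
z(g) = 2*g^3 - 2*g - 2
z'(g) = 6*g^2 - 2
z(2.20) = 14.90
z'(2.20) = 27.04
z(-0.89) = -1.63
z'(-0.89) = 2.75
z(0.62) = -2.76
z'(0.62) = 0.31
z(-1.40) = -4.69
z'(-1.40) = 9.76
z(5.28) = 281.84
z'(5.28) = 165.27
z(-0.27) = -1.50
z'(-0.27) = -1.56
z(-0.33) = -1.41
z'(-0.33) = -1.35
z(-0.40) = -1.33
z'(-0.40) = -1.04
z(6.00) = 418.00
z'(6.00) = 214.00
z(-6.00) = -422.00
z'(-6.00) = 214.00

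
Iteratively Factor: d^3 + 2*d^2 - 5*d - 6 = (d + 3)*(d^2 - d - 2) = (d - 2)*(d + 3)*(d + 1)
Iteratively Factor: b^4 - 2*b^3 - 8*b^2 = (b)*(b^3 - 2*b^2 - 8*b) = b^2*(b^2 - 2*b - 8) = b^2*(b + 2)*(b - 4)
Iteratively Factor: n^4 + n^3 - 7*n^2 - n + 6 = (n - 2)*(n^3 + 3*n^2 - n - 3) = (n - 2)*(n + 3)*(n^2 - 1) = (n - 2)*(n - 1)*(n + 3)*(n + 1)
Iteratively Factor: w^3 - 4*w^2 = (w)*(w^2 - 4*w) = w*(w - 4)*(w)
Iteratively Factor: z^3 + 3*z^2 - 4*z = (z - 1)*(z^2 + 4*z) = z*(z - 1)*(z + 4)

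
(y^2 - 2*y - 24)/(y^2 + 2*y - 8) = (y - 6)/(y - 2)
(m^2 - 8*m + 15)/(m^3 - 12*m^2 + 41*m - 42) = (m - 5)/(m^2 - 9*m + 14)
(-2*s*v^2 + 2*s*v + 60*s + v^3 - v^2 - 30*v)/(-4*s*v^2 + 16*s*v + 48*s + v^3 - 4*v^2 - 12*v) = (2*s*v + 10*s - v^2 - 5*v)/(4*s*v + 8*s - v^2 - 2*v)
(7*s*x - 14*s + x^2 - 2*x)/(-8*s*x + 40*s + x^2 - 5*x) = (-7*s*x + 14*s - x^2 + 2*x)/(8*s*x - 40*s - x^2 + 5*x)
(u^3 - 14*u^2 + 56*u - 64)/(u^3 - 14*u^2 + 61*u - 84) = (u^2 - 10*u + 16)/(u^2 - 10*u + 21)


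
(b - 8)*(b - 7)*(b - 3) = b^3 - 18*b^2 + 101*b - 168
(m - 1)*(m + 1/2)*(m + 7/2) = m^3 + 3*m^2 - 9*m/4 - 7/4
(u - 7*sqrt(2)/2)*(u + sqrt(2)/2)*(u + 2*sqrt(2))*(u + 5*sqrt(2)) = u^4 + 4*sqrt(2)*u^3 - 51*u^2/2 - 169*sqrt(2)*u/2 - 70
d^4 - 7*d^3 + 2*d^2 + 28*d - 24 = (d - 6)*(d - 2)*(d - 1)*(d + 2)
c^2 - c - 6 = (c - 3)*(c + 2)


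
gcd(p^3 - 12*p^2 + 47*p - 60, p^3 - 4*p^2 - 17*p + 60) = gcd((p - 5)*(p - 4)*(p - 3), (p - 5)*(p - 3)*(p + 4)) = p^2 - 8*p + 15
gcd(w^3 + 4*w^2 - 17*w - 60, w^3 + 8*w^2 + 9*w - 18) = w + 3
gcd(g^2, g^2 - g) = g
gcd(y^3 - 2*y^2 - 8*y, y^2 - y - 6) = y + 2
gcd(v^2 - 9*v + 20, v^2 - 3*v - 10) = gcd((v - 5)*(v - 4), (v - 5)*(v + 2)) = v - 5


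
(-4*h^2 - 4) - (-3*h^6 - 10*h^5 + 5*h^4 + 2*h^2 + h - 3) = 3*h^6 + 10*h^5 - 5*h^4 - 6*h^2 - h - 1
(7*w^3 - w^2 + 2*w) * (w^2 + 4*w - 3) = 7*w^5 + 27*w^4 - 23*w^3 + 11*w^2 - 6*w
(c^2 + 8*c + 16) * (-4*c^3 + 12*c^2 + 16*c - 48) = -4*c^5 - 20*c^4 + 48*c^3 + 272*c^2 - 128*c - 768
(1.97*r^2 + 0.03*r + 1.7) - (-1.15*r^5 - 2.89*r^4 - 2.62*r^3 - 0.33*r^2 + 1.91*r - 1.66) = 1.15*r^5 + 2.89*r^4 + 2.62*r^3 + 2.3*r^2 - 1.88*r + 3.36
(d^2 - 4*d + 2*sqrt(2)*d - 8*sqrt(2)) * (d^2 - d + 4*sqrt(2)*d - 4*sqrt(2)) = d^4 - 5*d^3 + 6*sqrt(2)*d^3 - 30*sqrt(2)*d^2 + 20*d^2 - 80*d + 24*sqrt(2)*d + 64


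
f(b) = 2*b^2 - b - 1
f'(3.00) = 11.00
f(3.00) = 14.00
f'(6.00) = 23.00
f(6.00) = 65.00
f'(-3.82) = -16.28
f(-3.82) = 32.00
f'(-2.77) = -12.08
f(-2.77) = 17.12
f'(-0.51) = -3.04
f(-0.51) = 0.03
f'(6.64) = 25.56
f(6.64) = 80.54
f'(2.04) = 7.16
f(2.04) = 5.28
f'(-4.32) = -18.28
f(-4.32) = 40.64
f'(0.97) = 2.88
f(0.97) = -0.09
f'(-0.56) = -3.24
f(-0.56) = 0.19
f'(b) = 4*b - 1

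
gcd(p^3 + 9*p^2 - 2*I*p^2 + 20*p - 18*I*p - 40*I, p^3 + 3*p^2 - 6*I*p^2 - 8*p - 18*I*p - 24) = p - 2*I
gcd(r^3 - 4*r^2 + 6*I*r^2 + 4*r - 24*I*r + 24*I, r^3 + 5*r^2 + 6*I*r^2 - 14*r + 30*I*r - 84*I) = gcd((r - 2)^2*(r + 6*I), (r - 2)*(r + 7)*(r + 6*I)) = r^2 + r*(-2 + 6*I) - 12*I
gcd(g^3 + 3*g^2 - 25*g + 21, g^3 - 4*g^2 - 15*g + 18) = g - 1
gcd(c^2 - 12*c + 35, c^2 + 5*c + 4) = 1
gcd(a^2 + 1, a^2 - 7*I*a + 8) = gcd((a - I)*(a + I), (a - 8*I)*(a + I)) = a + I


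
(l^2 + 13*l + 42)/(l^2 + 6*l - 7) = (l + 6)/(l - 1)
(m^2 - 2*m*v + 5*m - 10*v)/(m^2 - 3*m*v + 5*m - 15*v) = (-m + 2*v)/(-m + 3*v)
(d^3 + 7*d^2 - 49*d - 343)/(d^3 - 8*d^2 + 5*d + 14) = (d^2 + 14*d + 49)/(d^2 - d - 2)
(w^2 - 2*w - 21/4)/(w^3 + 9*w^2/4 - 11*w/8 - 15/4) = 2*(2*w - 7)/(4*w^2 + 3*w - 10)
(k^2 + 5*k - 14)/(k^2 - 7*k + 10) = (k + 7)/(k - 5)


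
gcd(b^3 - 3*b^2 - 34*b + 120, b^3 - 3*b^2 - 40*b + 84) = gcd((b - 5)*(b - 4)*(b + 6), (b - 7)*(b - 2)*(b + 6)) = b + 6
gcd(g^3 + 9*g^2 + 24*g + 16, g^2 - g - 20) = g + 4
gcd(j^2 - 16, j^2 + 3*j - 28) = j - 4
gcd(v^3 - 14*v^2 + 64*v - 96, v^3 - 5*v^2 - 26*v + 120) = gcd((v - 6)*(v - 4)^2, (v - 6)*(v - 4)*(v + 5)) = v^2 - 10*v + 24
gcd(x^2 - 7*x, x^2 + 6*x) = x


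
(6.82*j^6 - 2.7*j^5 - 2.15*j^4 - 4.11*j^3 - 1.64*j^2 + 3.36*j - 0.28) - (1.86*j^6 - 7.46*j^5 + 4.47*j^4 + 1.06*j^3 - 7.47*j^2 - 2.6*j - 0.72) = 4.96*j^6 + 4.76*j^5 - 6.62*j^4 - 5.17*j^3 + 5.83*j^2 + 5.96*j + 0.44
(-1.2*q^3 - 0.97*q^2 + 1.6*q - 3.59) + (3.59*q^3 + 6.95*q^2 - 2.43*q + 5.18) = 2.39*q^3 + 5.98*q^2 - 0.83*q + 1.59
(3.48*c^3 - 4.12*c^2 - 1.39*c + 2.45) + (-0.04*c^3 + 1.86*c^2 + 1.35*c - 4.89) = 3.44*c^3 - 2.26*c^2 - 0.0399999999999998*c - 2.44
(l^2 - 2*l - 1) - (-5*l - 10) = l^2 + 3*l + 9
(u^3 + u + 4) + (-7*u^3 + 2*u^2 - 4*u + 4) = -6*u^3 + 2*u^2 - 3*u + 8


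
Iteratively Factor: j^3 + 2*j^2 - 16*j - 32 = (j + 4)*(j^2 - 2*j - 8) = (j - 4)*(j + 4)*(j + 2)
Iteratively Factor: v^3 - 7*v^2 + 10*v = (v - 5)*(v^2 - 2*v) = (v - 5)*(v - 2)*(v)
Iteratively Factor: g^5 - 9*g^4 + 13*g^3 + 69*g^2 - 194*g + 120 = (g - 1)*(g^4 - 8*g^3 + 5*g^2 + 74*g - 120) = (g - 5)*(g - 1)*(g^3 - 3*g^2 - 10*g + 24) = (g - 5)*(g - 4)*(g - 1)*(g^2 + g - 6) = (g - 5)*(g - 4)*(g - 1)*(g + 3)*(g - 2)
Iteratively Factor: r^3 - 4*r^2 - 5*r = (r + 1)*(r^2 - 5*r) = r*(r + 1)*(r - 5)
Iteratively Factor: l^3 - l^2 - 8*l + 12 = (l + 3)*(l^2 - 4*l + 4) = (l - 2)*(l + 3)*(l - 2)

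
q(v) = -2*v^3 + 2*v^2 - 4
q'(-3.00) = -66.00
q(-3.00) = 68.00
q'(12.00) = -816.00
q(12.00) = -3172.00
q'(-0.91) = -8.61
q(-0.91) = -0.84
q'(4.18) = -88.11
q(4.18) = -115.12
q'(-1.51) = -19.72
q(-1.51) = 7.45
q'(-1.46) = -18.63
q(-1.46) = 6.49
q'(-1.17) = -12.89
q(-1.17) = 1.94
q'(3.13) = -46.26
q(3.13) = -45.73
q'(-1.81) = -26.90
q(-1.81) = 14.41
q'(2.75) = -34.38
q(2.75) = -30.47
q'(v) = -6*v^2 + 4*v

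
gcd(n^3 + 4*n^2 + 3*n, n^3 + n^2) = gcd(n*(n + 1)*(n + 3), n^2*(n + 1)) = n^2 + n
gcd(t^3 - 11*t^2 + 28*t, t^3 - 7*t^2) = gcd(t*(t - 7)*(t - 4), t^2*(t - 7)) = t^2 - 7*t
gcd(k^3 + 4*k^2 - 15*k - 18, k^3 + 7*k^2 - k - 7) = k + 1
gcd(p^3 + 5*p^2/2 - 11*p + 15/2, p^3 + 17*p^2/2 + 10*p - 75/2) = p^2 + 7*p/2 - 15/2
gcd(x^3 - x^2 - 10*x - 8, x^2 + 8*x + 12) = x + 2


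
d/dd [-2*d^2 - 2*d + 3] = -4*d - 2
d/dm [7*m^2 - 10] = 14*m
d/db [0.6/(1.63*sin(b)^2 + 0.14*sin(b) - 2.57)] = -(1.956*sin(b) + 0.084)*cos(b)/(1.63*sin(b)^2 + 0.14*sin(b) - 2.57)^2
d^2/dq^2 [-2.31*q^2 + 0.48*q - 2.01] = -4.62000000000000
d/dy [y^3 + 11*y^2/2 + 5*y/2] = 3*y^2 + 11*y + 5/2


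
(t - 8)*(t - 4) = t^2 - 12*t + 32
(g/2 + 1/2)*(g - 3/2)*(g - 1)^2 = g^4/2 - 5*g^3/4 + g^2/4 + 5*g/4 - 3/4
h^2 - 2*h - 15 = (h - 5)*(h + 3)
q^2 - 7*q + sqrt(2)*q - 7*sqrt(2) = (q - 7)*(q + sqrt(2))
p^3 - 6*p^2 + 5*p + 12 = (p - 4)*(p - 3)*(p + 1)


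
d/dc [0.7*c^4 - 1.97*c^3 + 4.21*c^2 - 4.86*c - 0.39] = 2.8*c^3 - 5.91*c^2 + 8.42*c - 4.86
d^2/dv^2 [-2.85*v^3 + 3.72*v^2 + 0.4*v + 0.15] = 7.44 - 17.1*v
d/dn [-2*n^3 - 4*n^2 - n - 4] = -6*n^2 - 8*n - 1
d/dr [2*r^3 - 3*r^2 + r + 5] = 6*r^2 - 6*r + 1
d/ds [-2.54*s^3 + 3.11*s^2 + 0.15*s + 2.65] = -7.62*s^2 + 6.22*s + 0.15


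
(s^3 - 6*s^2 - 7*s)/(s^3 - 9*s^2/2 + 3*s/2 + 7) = 2*s*(s - 7)/(2*s^2 - 11*s + 14)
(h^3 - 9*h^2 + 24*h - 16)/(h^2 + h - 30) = (h^3 - 9*h^2 + 24*h - 16)/(h^2 + h - 30)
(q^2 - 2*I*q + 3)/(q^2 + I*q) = (q - 3*I)/q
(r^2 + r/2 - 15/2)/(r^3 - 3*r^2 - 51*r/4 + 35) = 2*(r + 3)/(2*r^2 - r - 28)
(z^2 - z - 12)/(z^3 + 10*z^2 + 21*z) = (z - 4)/(z*(z + 7))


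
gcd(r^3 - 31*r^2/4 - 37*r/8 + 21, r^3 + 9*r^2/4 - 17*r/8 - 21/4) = r^2 + r/4 - 21/8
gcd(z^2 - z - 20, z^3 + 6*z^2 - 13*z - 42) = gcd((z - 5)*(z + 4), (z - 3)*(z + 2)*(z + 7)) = 1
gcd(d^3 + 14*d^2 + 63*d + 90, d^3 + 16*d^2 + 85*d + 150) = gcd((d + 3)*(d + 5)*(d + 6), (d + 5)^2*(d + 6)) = d^2 + 11*d + 30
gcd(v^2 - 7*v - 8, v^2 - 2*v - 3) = v + 1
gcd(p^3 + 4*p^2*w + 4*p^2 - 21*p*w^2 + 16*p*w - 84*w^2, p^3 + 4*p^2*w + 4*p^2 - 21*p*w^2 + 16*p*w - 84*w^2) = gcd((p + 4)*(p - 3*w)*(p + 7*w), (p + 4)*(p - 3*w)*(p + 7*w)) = p^3 + 4*p^2*w + 4*p^2 - 21*p*w^2 + 16*p*w - 84*w^2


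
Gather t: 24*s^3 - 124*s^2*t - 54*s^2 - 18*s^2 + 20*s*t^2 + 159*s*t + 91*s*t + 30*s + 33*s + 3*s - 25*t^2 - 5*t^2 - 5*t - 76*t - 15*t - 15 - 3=24*s^3 - 72*s^2 + 66*s + t^2*(20*s - 30) + t*(-124*s^2 + 250*s - 96) - 18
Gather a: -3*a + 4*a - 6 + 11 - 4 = a + 1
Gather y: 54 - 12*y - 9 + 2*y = 45 - 10*y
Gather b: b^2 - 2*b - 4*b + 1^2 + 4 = b^2 - 6*b + 5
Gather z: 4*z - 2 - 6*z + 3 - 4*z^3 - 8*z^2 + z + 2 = -4*z^3 - 8*z^2 - z + 3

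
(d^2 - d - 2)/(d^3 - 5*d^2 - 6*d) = (d - 2)/(d*(d - 6))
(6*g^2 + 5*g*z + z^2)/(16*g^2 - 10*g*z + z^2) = (6*g^2 + 5*g*z + z^2)/(16*g^2 - 10*g*z + z^2)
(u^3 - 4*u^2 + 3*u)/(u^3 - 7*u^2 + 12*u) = (u - 1)/(u - 4)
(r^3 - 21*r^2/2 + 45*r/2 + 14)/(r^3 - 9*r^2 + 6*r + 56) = (r + 1/2)/(r + 2)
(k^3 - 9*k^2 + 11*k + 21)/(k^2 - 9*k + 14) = (k^2 - 2*k - 3)/(k - 2)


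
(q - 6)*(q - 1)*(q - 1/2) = q^3 - 15*q^2/2 + 19*q/2 - 3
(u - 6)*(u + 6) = u^2 - 36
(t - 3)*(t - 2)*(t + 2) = t^3 - 3*t^2 - 4*t + 12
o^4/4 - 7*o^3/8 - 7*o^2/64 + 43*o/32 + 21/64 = (o/4 + 1/4)*(o - 3)*(o - 7/4)*(o + 1/4)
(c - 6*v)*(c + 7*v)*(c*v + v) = c^3*v + c^2*v^2 + c^2*v - 42*c*v^3 + c*v^2 - 42*v^3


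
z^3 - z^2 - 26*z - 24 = (z - 6)*(z + 1)*(z + 4)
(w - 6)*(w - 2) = w^2 - 8*w + 12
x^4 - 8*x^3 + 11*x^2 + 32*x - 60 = (x - 5)*(x - 3)*(x - 2)*(x + 2)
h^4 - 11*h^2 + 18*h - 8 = (h - 2)*(h - 1)^2*(h + 4)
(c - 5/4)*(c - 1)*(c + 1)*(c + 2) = c^4 + 3*c^3/4 - 7*c^2/2 - 3*c/4 + 5/2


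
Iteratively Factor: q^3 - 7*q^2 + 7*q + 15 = (q + 1)*(q^2 - 8*q + 15) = (q - 3)*(q + 1)*(q - 5)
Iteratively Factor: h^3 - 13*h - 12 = (h + 3)*(h^2 - 3*h - 4) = (h + 1)*(h + 3)*(h - 4)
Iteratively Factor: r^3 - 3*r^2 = (r)*(r^2 - 3*r) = r*(r - 3)*(r)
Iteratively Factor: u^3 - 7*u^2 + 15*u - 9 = (u - 1)*(u^2 - 6*u + 9) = (u - 3)*(u - 1)*(u - 3)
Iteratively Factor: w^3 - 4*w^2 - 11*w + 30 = (w - 5)*(w^2 + w - 6) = (w - 5)*(w + 3)*(w - 2)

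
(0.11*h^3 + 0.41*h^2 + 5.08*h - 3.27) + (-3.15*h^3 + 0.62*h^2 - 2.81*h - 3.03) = -3.04*h^3 + 1.03*h^2 + 2.27*h - 6.3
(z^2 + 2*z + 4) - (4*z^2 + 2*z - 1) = 5 - 3*z^2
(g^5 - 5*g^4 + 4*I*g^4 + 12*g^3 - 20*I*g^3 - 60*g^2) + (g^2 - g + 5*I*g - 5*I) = g^5 - 5*g^4 + 4*I*g^4 + 12*g^3 - 20*I*g^3 - 59*g^2 - g + 5*I*g - 5*I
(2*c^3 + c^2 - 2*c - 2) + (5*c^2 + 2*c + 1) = 2*c^3 + 6*c^2 - 1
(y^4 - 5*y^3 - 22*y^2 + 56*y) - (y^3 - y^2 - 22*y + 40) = y^4 - 6*y^3 - 21*y^2 + 78*y - 40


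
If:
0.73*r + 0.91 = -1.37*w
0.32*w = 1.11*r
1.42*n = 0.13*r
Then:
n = -0.02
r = -0.17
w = -0.58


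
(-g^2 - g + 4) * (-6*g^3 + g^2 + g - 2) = 6*g^5 + 5*g^4 - 26*g^3 + 5*g^2 + 6*g - 8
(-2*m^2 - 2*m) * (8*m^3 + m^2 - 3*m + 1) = -16*m^5 - 18*m^4 + 4*m^3 + 4*m^2 - 2*m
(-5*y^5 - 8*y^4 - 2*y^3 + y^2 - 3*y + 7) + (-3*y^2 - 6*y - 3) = -5*y^5 - 8*y^4 - 2*y^3 - 2*y^2 - 9*y + 4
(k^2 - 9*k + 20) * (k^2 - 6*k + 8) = k^4 - 15*k^3 + 82*k^2 - 192*k + 160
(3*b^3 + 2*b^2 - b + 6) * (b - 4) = 3*b^4 - 10*b^3 - 9*b^2 + 10*b - 24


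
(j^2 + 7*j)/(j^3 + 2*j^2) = (j + 7)/(j*(j + 2))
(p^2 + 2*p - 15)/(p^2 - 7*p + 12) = (p + 5)/(p - 4)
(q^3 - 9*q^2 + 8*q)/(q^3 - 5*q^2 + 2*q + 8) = q*(q^2 - 9*q + 8)/(q^3 - 5*q^2 + 2*q + 8)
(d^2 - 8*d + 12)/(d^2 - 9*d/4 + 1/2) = 4*(d - 6)/(4*d - 1)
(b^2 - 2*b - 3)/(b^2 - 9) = (b + 1)/(b + 3)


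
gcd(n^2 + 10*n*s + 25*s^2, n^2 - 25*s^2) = n + 5*s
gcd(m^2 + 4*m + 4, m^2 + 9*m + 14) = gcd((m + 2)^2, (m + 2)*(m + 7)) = m + 2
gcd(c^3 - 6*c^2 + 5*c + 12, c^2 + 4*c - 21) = c - 3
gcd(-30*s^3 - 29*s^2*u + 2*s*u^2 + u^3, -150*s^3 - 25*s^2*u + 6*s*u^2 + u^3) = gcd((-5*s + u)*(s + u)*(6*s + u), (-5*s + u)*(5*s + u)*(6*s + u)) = 30*s^2 - s*u - u^2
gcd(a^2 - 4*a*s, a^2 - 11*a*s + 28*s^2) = -a + 4*s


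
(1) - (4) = -3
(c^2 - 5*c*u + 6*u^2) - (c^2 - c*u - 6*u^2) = -4*c*u + 12*u^2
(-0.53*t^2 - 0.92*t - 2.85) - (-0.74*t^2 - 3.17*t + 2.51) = 0.21*t^2 + 2.25*t - 5.36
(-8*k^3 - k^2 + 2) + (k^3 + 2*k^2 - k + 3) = -7*k^3 + k^2 - k + 5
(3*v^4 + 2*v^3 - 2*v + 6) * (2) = 6*v^4 + 4*v^3 - 4*v + 12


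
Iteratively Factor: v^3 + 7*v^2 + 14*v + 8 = (v + 2)*(v^2 + 5*v + 4) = (v + 2)*(v + 4)*(v + 1)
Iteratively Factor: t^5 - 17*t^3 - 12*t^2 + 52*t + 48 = (t + 2)*(t^4 - 2*t^3 - 13*t^2 + 14*t + 24) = (t + 2)*(t + 3)*(t^3 - 5*t^2 + 2*t + 8) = (t + 1)*(t + 2)*(t + 3)*(t^2 - 6*t + 8) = (t - 2)*(t + 1)*(t + 2)*(t + 3)*(t - 4)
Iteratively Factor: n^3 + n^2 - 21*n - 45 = (n + 3)*(n^2 - 2*n - 15) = (n - 5)*(n + 3)*(n + 3)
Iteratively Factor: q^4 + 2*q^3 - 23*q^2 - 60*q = (q + 4)*(q^3 - 2*q^2 - 15*q) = q*(q + 4)*(q^2 - 2*q - 15) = q*(q + 3)*(q + 4)*(q - 5)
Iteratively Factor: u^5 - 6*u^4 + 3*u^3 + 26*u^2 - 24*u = (u + 2)*(u^4 - 8*u^3 + 19*u^2 - 12*u) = (u - 1)*(u + 2)*(u^3 - 7*u^2 + 12*u) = (u - 4)*(u - 1)*(u + 2)*(u^2 - 3*u) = (u - 4)*(u - 3)*(u - 1)*(u + 2)*(u)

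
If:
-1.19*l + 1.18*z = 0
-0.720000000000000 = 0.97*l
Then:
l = -0.74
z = -0.75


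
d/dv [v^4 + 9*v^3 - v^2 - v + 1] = 4*v^3 + 27*v^2 - 2*v - 1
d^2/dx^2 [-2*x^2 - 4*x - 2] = -4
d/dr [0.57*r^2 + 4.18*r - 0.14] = 1.14*r + 4.18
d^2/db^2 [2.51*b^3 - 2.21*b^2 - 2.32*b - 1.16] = 15.06*b - 4.42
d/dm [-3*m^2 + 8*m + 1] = 8 - 6*m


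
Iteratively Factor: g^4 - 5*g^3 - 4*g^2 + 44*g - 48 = (g + 3)*(g^3 - 8*g^2 + 20*g - 16) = (g - 4)*(g + 3)*(g^2 - 4*g + 4) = (g - 4)*(g - 2)*(g + 3)*(g - 2)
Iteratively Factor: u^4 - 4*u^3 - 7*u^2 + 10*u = (u - 5)*(u^3 + u^2 - 2*u) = (u - 5)*(u - 1)*(u^2 + 2*u) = u*(u - 5)*(u - 1)*(u + 2)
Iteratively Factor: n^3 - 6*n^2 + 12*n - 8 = (n - 2)*(n^2 - 4*n + 4) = (n - 2)^2*(n - 2)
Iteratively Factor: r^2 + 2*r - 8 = (r - 2)*(r + 4)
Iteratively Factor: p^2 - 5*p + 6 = (p - 2)*(p - 3)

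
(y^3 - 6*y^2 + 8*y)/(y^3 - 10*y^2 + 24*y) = (y - 2)/(y - 6)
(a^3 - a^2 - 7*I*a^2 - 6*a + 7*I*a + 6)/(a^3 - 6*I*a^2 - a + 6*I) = (a - I)/(a + 1)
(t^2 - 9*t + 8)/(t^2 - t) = (t - 8)/t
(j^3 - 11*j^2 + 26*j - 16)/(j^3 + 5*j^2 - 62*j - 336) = (j^2 - 3*j + 2)/(j^2 + 13*j + 42)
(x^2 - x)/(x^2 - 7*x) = (x - 1)/(x - 7)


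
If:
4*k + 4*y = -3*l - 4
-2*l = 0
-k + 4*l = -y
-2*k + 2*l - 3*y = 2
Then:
No Solution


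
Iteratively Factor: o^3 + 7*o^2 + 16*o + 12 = (o + 3)*(o^2 + 4*o + 4) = (o + 2)*(o + 3)*(o + 2)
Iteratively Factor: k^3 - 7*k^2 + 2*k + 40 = (k + 2)*(k^2 - 9*k + 20) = (k - 4)*(k + 2)*(k - 5)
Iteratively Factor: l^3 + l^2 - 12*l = (l + 4)*(l^2 - 3*l) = l*(l + 4)*(l - 3)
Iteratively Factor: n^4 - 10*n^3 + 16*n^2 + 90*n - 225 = (n - 5)*(n^3 - 5*n^2 - 9*n + 45) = (n - 5)*(n + 3)*(n^2 - 8*n + 15) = (n - 5)^2*(n + 3)*(n - 3)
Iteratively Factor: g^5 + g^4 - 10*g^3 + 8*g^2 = (g)*(g^4 + g^3 - 10*g^2 + 8*g) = g*(g - 1)*(g^3 + 2*g^2 - 8*g) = g*(g - 1)*(g + 4)*(g^2 - 2*g) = g*(g - 2)*(g - 1)*(g + 4)*(g)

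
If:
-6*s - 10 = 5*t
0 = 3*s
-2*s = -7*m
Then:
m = 0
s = 0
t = -2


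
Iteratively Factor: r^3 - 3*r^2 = (r)*(r^2 - 3*r) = r*(r - 3)*(r)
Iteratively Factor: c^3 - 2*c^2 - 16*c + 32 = (c - 2)*(c^2 - 16) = (c - 2)*(c + 4)*(c - 4)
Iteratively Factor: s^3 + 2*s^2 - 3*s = (s - 1)*(s^2 + 3*s) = (s - 1)*(s + 3)*(s)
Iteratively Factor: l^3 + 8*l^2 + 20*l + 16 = (l + 2)*(l^2 + 6*l + 8) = (l + 2)*(l + 4)*(l + 2)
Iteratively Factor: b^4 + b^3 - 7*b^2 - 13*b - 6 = (b + 1)*(b^3 - 7*b - 6) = (b + 1)*(b + 2)*(b^2 - 2*b - 3) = (b + 1)^2*(b + 2)*(b - 3)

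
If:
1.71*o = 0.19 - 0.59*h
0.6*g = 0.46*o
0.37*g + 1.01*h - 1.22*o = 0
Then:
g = 0.06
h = 0.08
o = 0.08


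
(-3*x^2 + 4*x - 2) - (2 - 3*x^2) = 4*x - 4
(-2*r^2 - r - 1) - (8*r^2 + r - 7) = -10*r^2 - 2*r + 6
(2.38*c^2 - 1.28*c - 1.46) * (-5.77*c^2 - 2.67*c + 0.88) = -13.7326*c^4 + 1.031*c^3 + 13.9362*c^2 + 2.7718*c - 1.2848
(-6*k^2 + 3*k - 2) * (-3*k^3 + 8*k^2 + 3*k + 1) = 18*k^5 - 57*k^4 + 12*k^3 - 13*k^2 - 3*k - 2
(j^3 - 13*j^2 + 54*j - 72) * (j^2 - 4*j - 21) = j^5 - 17*j^4 + 85*j^3 - 15*j^2 - 846*j + 1512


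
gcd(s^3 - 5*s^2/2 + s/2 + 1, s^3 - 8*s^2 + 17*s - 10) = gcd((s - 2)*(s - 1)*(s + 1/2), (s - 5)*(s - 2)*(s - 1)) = s^2 - 3*s + 2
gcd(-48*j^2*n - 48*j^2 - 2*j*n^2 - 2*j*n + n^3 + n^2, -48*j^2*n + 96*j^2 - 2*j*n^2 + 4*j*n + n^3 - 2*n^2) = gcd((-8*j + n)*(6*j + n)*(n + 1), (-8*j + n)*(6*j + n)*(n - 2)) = 48*j^2 + 2*j*n - n^2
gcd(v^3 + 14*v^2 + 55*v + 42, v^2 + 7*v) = v + 7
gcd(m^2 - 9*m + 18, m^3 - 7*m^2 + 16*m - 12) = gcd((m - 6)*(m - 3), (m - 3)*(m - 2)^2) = m - 3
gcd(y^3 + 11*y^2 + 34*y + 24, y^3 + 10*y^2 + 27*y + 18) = y^2 + 7*y + 6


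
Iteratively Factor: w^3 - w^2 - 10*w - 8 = (w + 2)*(w^2 - 3*w - 4) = (w - 4)*(w + 2)*(w + 1)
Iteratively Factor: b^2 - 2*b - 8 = (b - 4)*(b + 2)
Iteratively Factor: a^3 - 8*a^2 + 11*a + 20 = (a - 4)*(a^2 - 4*a - 5) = (a - 4)*(a + 1)*(a - 5)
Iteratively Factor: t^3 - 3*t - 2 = (t + 1)*(t^2 - t - 2) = (t + 1)^2*(t - 2)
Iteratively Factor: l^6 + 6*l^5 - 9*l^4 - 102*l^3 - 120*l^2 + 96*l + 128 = (l - 1)*(l^5 + 7*l^4 - 2*l^3 - 104*l^2 - 224*l - 128) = (l - 4)*(l - 1)*(l^4 + 11*l^3 + 42*l^2 + 64*l + 32) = (l - 4)*(l - 1)*(l + 4)*(l^3 + 7*l^2 + 14*l + 8) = (l - 4)*(l - 1)*(l + 1)*(l + 4)*(l^2 + 6*l + 8) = (l - 4)*(l - 1)*(l + 1)*(l + 2)*(l + 4)*(l + 4)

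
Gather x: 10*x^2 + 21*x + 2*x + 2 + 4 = 10*x^2 + 23*x + 6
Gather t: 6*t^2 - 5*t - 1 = 6*t^2 - 5*t - 1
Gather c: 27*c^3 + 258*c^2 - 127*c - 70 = 27*c^3 + 258*c^2 - 127*c - 70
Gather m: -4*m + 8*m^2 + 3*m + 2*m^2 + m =10*m^2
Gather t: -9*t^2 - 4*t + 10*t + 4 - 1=-9*t^2 + 6*t + 3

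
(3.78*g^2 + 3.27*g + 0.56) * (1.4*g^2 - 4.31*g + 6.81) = 5.292*g^4 - 11.7138*g^3 + 12.4321*g^2 + 19.8551*g + 3.8136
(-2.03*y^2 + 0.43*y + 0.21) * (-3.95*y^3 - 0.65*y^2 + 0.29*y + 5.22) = 8.0185*y^5 - 0.379*y^4 - 1.6977*y^3 - 10.6084*y^2 + 2.3055*y + 1.0962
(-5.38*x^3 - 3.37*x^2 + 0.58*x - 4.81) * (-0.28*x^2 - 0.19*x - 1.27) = 1.5064*x^5 + 1.9658*x^4 + 7.3105*x^3 + 5.5165*x^2 + 0.1773*x + 6.1087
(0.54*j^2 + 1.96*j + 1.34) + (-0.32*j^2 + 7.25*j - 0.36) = 0.22*j^2 + 9.21*j + 0.98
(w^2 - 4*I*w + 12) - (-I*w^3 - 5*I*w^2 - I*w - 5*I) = I*w^3 + w^2 + 5*I*w^2 - 3*I*w + 12 + 5*I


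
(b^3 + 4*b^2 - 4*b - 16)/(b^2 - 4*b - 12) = (b^2 + 2*b - 8)/(b - 6)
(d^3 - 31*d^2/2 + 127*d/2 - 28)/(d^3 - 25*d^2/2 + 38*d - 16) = (d - 7)/(d - 4)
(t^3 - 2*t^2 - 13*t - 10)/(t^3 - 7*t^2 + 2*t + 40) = (t + 1)/(t - 4)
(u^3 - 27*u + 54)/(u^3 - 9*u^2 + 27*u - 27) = (u + 6)/(u - 3)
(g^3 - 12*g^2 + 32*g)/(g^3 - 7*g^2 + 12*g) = (g - 8)/(g - 3)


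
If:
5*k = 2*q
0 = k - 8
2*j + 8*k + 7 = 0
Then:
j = -71/2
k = 8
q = 20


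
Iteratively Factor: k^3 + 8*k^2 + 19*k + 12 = (k + 4)*(k^2 + 4*k + 3) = (k + 3)*(k + 4)*(k + 1)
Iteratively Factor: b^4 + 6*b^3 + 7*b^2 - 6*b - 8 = (b - 1)*(b^3 + 7*b^2 + 14*b + 8) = (b - 1)*(b + 2)*(b^2 + 5*b + 4) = (b - 1)*(b + 2)*(b + 4)*(b + 1)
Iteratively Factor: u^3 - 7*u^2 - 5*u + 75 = (u - 5)*(u^2 - 2*u - 15) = (u - 5)^2*(u + 3)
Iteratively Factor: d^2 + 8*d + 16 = (d + 4)*(d + 4)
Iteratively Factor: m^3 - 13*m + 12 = (m - 3)*(m^2 + 3*m - 4) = (m - 3)*(m + 4)*(m - 1)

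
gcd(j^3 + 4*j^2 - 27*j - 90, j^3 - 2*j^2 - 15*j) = j^2 - 2*j - 15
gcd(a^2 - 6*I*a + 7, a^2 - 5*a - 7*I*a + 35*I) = a - 7*I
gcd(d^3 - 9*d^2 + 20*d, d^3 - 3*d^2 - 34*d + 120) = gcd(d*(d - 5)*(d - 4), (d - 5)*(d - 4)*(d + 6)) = d^2 - 9*d + 20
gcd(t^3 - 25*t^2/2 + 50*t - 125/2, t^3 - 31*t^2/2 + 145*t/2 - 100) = t^2 - 15*t/2 + 25/2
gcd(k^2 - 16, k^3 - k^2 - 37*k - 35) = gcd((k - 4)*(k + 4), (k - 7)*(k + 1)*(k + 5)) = 1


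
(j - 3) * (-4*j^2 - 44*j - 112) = -4*j^3 - 32*j^2 + 20*j + 336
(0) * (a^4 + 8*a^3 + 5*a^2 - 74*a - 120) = 0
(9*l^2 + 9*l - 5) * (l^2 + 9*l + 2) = 9*l^4 + 90*l^3 + 94*l^2 - 27*l - 10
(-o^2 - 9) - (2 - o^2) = -11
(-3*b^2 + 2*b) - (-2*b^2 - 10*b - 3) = -b^2 + 12*b + 3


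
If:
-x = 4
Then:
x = -4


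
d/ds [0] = 0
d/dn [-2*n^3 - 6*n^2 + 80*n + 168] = -6*n^2 - 12*n + 80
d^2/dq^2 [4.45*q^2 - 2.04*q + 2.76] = 8.90000000000000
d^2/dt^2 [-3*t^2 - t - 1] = -6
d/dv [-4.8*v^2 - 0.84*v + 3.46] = -9.6*v - 0.84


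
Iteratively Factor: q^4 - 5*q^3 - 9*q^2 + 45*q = (q)*(q^3 - 5*q^2 - 9*q + 45) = q*(q - 5)*(q^2 - 9) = q*(q - 5)*(q + 3)*(q - 3)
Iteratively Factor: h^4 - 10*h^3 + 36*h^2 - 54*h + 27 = (h - 3)*(h^3 - 7*h^2 + 15*h - 9) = (h - 3)^2*(h^2 - 4*h + 3) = (h - 3)^2*(h - 1)*(h - 3)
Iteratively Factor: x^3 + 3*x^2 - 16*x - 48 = (x + 4)*(x^2 - x - 12) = (x + 3)*(x + 4)*(x - 4)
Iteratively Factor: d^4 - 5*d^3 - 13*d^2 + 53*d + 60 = (d + 3)*(d^3 - 8*d^2 + 11*d + 20) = (d + 1)*(d + 3)*(d^2 - 9*d + 20) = (d - 5)*(d + 1)*(d + 3)*(d - 4)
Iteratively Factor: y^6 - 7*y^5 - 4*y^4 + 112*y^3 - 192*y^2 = (y - 4)*(y^5 - 3*y^4 - 16*y^3 + 48*y^2) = (y - 4)^2*(y^4 + y^3 - 12*y^2) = (y - 4)^2*(y + 4)*(y^3 - 3*y^2) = y*(y - 4)^2*(y + 4)*(y^2 - 3*y) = y*(y - 4)^2*(y - 3)*(y + 4)*(y)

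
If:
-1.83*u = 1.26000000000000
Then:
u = -0.69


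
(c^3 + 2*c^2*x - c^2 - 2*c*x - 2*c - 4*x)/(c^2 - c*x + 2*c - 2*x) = (c^3 + 2*c^2*x - c^2 - 2*c*x - 2*c - 4*x)/(c^2 - c*x + 2*c - 2*x)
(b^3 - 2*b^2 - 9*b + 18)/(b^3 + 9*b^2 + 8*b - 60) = (b^2 - 9)/(b^2 + 11*b + 30)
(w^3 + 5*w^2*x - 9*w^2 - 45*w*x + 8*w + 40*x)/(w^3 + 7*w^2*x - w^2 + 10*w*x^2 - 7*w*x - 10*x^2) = (w - 8)/(w + 2*x)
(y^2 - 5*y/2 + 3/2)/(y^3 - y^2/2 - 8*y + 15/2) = (2*y - 3)/(2*y^2 + y - 15)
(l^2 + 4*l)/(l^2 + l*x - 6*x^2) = l*(l + 4)/(l^2 + l*x - 6*x^2)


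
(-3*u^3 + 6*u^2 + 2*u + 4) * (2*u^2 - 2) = -6*u^5 + 12*u^4 + 10*u^3 - 4*u^2 - 4*u - 8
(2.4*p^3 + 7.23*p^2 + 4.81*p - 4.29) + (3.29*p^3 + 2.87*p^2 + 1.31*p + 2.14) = 5.69*p^3 + 10.1*p^2 + 6.12*p - 2.15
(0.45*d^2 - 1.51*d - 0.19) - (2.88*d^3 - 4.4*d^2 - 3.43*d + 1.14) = -2.88*d^3 + 4.85*d^2 + 1.92*d - 1.33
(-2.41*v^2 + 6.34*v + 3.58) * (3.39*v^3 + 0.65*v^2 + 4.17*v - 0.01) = -8.1699*v^5 + 19.9261*v^4 + 6.2075*v^3 + 28.7889*v^2 + 14.8652*v - 0.0358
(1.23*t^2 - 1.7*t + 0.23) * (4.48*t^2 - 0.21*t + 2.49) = 5.5104*t^4 - 7.8743*t^3 + 4.4501*t^2 - 4.2813*t + 0.5727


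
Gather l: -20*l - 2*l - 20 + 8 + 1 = -22*l - 11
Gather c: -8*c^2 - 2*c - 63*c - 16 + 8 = -8*c^2 - 65*c - 8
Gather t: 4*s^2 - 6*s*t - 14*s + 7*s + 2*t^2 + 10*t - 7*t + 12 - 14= 4*s^2 - 7*s + 2*t^2 + t*(3 - 6*s) - 2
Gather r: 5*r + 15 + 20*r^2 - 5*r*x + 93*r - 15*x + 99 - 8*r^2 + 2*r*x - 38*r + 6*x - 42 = 12*r^2 + r*(60 - 3*x) - 9*x + 72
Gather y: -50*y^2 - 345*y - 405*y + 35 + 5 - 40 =-50*y^2 - 750*y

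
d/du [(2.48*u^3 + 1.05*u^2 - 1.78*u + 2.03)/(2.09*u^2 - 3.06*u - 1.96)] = (5.1832*u^4 - 15.1776*u^3 - 14.0752*u^2 - 12.6014*u + 9.7006)/(4.3681*u^4 - 12.7908*u^3 + 1.1708*u^2 + 11.9952*u + 3.8416)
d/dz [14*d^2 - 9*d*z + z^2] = -9*d + 2*z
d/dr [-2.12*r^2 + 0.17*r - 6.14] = 0.17 - 4.24*r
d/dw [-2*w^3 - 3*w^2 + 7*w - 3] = -6*w^2 - 6*w + 7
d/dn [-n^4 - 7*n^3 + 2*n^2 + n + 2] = -4*n^3 - 21*n^2 + 4*n + 1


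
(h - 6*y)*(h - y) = h^2 - 7*h*y + 6*y^2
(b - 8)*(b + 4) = b^2 - 4*b - 32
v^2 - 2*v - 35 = (v - 7)*(v + 5)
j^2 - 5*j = j*(j - 5)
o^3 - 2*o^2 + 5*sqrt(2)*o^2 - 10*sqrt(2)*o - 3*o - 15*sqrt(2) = (o - 3)*(o + 1)*(o + 5*sqrt(2))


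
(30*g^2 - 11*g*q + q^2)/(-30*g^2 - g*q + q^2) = (-5*g + q)/(5*g + q)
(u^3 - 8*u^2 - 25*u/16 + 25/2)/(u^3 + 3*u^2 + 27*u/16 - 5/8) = (4*u^2 - 37*u + 40)/(4*u^2 + 7*u - 2)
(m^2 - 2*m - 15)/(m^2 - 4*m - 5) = (m + 3)/(m + 1)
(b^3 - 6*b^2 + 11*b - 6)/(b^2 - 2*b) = b - 4 + 3/b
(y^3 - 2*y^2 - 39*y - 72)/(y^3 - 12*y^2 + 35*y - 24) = (y^2 + 6*y + 9)/(y^2 - 4*y + 3)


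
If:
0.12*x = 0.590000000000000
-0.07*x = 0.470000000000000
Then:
No Solution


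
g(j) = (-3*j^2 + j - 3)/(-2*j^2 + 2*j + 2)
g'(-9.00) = 0.00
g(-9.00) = 1.43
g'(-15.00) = 0.00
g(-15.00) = 1.45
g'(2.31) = -4.19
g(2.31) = 4.12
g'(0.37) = -0.23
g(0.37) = -1.23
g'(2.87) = -1.23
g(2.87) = 2.84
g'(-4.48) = 0.02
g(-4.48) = 1.44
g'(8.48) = -0.03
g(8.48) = 1.68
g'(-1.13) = 3.79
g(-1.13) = 2.83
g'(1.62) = -534318.18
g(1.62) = 1051.50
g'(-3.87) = 0.03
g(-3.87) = 1.45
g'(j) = (1 - 6*j)/(-2*j^2 + 2*j + 2) + (4*j - 2)*(-3*j^2 + j - 3)/(-2*j^2 + 2*j + 2)^2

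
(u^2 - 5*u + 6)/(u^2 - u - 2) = (u - 3)/(u + 1)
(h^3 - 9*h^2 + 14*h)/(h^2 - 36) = h*(h^2 - 9*h + 14)/(h^2 - 36)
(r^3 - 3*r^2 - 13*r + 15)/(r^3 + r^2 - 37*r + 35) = (r + 3)/(r + 7)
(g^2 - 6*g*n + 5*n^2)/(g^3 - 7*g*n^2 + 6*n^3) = (g - 5*n)/(g^2 + g*n - 6*n^2)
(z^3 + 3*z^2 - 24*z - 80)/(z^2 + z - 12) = (z^2 - z - 20)/(z - 3)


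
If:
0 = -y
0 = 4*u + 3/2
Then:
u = -3/8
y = 0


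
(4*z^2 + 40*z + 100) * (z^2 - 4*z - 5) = 4*z^4 + 24*z^3 - 80*z^2 - 600*z - 500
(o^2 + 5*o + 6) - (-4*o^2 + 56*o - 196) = 5*o^2 - 51*o + 202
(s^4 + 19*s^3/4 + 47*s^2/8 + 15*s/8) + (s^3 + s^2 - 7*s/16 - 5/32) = s^4 + 23*s^3/4 + 55*s^2/8 + 23*s/16 - 5/32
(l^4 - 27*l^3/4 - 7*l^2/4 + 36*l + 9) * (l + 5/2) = l^5 - 17*l^4/4 - 149*l^3/8 + 253*l^2/8 + 99*l + 45/2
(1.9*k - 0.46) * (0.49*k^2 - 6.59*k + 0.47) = 0.931*k^3 - 12.7464*k^2 + 3.9244*k - 0.2162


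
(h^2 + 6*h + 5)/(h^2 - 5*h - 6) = (h + 5)/(h - 6)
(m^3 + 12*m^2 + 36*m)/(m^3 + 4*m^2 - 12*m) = (m + 6)/(m - 2)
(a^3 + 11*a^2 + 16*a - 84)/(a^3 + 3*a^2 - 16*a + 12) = (a + 7)/(a - 1)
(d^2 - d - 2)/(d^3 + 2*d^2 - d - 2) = (d - 2)/(d^2 + d - 2)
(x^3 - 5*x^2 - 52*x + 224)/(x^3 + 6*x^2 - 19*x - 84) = (x - 8)/(x + 3)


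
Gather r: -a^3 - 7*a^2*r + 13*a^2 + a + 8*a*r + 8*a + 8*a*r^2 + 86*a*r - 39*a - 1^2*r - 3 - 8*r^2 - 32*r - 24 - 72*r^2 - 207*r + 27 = -a^3 + 13*a^2 - 30*a + r^2*(8*a - 80) + r*(-7*a^2 + 94*a - 240)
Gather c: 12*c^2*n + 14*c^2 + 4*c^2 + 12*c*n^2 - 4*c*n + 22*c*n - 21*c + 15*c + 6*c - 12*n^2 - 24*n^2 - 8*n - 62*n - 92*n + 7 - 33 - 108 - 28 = c^2*(12*n + 18) + c*(12*n^2 + 18*n) - 36*n^2 - 162*n - 162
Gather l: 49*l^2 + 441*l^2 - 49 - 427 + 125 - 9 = 490*l^2 - 360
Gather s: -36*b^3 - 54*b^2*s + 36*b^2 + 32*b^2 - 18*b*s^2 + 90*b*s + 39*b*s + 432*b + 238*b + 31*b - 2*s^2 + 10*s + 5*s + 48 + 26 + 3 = -36*b^3 + 68*b^2 + 701*b + s^2*(-18*b - 2) + s*(-54*b^2 + 129*b + 15) + 77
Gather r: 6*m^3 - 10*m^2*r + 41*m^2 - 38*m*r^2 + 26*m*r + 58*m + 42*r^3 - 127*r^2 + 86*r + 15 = 6*m^3 + 41*m^2 + 58*m + 42*r^3 + r^2*(-38*m - 127) + r*(-10*m^2 + 26*m + 86) + 15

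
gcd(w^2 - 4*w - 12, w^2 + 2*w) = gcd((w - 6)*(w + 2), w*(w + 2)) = w + 2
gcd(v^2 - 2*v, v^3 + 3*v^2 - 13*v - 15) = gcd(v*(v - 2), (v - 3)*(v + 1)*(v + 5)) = 1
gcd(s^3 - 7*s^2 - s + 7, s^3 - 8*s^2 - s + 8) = s^2 - 1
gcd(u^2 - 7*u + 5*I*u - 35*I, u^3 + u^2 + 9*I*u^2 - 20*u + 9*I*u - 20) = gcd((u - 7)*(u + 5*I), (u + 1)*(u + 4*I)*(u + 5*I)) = u + 5*I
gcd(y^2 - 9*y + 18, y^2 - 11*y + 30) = y - 6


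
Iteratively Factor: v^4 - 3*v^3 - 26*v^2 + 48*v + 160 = (v + 4)*(v^3 - 7*v^2 + 2*v + 40) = (v + 2)*(v + 4)*(v^2 - 9*v + 20) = (v - 4)*(v + 2)*(v + 4)*(v - 5)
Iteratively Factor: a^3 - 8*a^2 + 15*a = (a - 3)*(a^2 - 5*a) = (a - 5)*(a - 3)*(a)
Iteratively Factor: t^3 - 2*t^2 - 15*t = (t + 3)*(t^2 - 5*t) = (t - 5)*(t + 3)*(t)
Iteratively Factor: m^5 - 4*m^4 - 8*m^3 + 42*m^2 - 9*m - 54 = (m - 3)*(m^4 - m^3 - 11*m^2 + 9*m + 18) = (m - 3)*(m - 2)*(m^3 + m^2 - 9*m - 9) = (m - 3)*(m - 2)*(m + 1)*(m^2 - 9) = (m - 3)^2*(m - 2)*(m + 1)*(m + 3)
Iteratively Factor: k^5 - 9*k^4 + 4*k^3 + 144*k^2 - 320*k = (k + 4)*(k^4 - 13*k^3 + 56*k^2 - 80*k) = (k - 5)*(k + 4)*(k^3 - 8*k^2 + 16*k) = k*(k - 5)*(k + 4)*(k^2 - 8*k + 16) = k*(k - 5)*(k - 4)*(k + 4)*(k - 4)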